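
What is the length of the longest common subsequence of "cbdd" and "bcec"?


LCS of "cbdd" and "bcec"
DP table:
           b    c    e    c
      0    0    0    0    0
  c   0    0    1    1    1
  b   0    1    1    1    1
  d   0    1    1    1    1
  d   0    1    1    1    1
LCS length = dp[4][4] = 1

1


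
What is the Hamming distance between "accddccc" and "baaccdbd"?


Comparing "accddccc" and "baaccdbd" position by position:
  Position 0: 'a' vs 'b' => differ
  Position 1: 'c' vs 'a' => differ
  Position 2: 'c' vs 'a' => differ
  Position 3: 'd' vs 'c' => differ
  Position 4: 'd' vs 'c' => differ
  Position 5: 'c' vs 'd' => differ
  Position 6: 'c' vs 'b' => differ
  Position 7: 'c' vs 'd' => differ
Total differences (Hamming distance): 8

8


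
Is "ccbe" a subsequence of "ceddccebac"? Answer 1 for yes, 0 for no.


Check if "ccbe" is a subsequence of "ceddccebac"
Greedy scan:
  Position 0 ('c'): matches sub[0] = 'c'
  Position 1 ('e'): no match needed
  Position 2 ('d'): no match needed
  Position 3 ('d'): no match needed
  Position 4 ('c'): matches sub[1] = 'c'
  Position 5 ('c'): no match needed
  Position 6 ('e'): no match needed
  Position 7 ('b'): matches sub[2] = 'b'
  Position 8 ('a'): no match needed
  Position 9 ('c'): no match needed
Only matched 3/4 characters => not a subsequence

0


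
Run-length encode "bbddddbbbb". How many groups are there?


Input: bbddddbbbb
Scanning for consecutive runs:
  Group 1: 'b' x 2 (positions 0-1)
  Group 2: 'd' x 4 (positions 2-5)
  Group 3: 'b' x 4 (positions 6-9)
Total groups: 3

3


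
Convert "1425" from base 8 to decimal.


Input: "1425" in base 8
Positional expansion:
  Digit '1' (value 1) x 8^3 = 512
  Digit '4' (value 4) x 8^2 = 256
  Digit '2' (value 2) x 8^1 = 16
  Digit '5' (value 5) x 8^0 = 5
Sum = 789

789


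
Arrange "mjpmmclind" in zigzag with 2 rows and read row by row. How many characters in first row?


Zigzag "mjpmmclind" into 2 rows:
Placing characters:
  'm' => row 0
  'j' => row 1
  'p' => row 0
  'm' => row 1
  'm' => row 0
  'c' => row 1
  'l' => row 0
  'i' => row 1
  'n' => row 0
  'd' => row 1
Rows:
  Row 0: "mpmln"
  Row 1: "jmcid"
First row length: 5

5


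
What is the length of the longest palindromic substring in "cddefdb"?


Input: "cddefdb"
Checking substrings for palindromes:
  [1:3] "dd" (len 2) => palindrome
Longest palindromic substring: "dd" with length 2

2


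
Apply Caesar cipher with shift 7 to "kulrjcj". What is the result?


Caesar cipher: shift "kulrjcj" by 7
  'k' (pos 10) + 7 = pos 17 = 'r'
  'u' (pos 20) + 7 = pos 1 = 'b'
  'l' (pos 11) + 7 = pos 18 = 's'
  'r' (pos 17) + 7 = pos 24 = 'y'
  'j' (pos 9) + 7 = pos 16 = 'q'
  'c' (pos 2) + 7 = pos 9 = 'j'
  'j' (pos 9) + 7 = pos 16 = 'q'
Result: rbsyqjq

rbsyqjq


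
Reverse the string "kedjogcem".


Input: kedjogcem
Reading characters right to left:
  Position 8: 'm'
  Position 7: 'e'
  Position 6: 'c'
  Position 5: 'g'
  Position 4: 'o'
  Position 3: 'j'
  Position 2: 'd'
  Position 1: 'e'
  Position 0: 'k'
Reversed: mecgojdek

mecgojdek


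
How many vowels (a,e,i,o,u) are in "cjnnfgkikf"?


Input: cjnnfgkikf
Checking each character:
  'c' at position 0: consonant
  'j' at position 1: consonant
  'n' at position 2: consonant
  'n' at position 3: consonant
  'f' at position 4: consonant
  'g' at position 5: consonant
  'k' at position 6: consonant
  'i' at position 7: vowel (running total: 1)
  'k' at position 8: consonant
  'f' at position 9: consonant
Total vowels: 1

1


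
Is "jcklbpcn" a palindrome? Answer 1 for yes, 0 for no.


Input: jcklbpcn
Reversed: ncpblkcj
  Compare pos 0 ('j') with pos 7 ('n'): MISMATCH
  Compare pos 1 ('c') with pos 6 ('c'): match
  Compare pos 2 ('k') with pos 5 ('p'): MISMATCH
  Compare pos 3 ('l') with pos 4 ('b'): MISMATCH
Result: not a palindrome

0


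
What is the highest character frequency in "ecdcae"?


Input: ecdcae
Character counts:
  'a': 1
  'c': 2
  'd': 1
  'e': 2
Maximum frequency: 2

2


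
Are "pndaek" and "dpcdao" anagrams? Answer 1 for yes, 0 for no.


Strings: "pndaek", "dpcdao"
Sorted first:  adeknp
Sorted second: acddop
Differ at position 1: 'd' vs 'c' => not anagrams

0


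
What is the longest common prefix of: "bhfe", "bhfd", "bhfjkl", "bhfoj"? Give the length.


Words: bhfe, bhfd, bhfjkl, bhfoj
  Position 0: all 'b' => match
  Position 1: all 'h' => match
  Position 2: all 'f' => match
  Position 3: ('e', 'd', 'j', 'o') => mismatch, stop
LCP = "bhf" (length 3)

3


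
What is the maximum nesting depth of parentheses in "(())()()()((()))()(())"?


Input: "(())()()()((()))()(())"
Tracking depth:
  Position 0 '(': depth becomes 1
  Position 1 '(': depth becomes 2
  Position 2 ')': depth becomes 1
  Position 3 ')': depth becomes 0
  Position 4 '(': depth becomes 1
  Position 5 ')': depth becomes 0
  Position 6 '(': depth becomes 1
  Position 7 ')': depth becomes 0
  Position 8 '(': depth becomes 1
  Position 9 ')': depth becomes 0
  Position 10 '(': depth becomes 1
  Position 11 '(': depth becomes 2
  Position 12 '(': depth becomes 3
  Position 13 ')': depth becomes 2
  Position 14 ')': depth becomes 1
  Position 15 ')': depth becomes 0
  Position 16 '(': depth becomes 1
  Position 17 ')': depth becomes 0
  Position 18 '(': depth becomes 1
  Position 19 '(': depth becomes 2
  Position 20 ')': depth becomes 1
  Position 21 ')': depth becomes 0
Maximum depth reached: 3

3


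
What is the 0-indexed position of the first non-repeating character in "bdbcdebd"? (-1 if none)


Input: bdbcdebd
Character frequencies:
  'b': 3
  'c': 1
  'd': 3
  'e': 1
Scanning left to right for freq == 1:
  Position 0 ('b'): freq=3, skip
  Position 1 ('d'): freq=3, skip
  Position 2 ('b'): freq=3, skip
  Position 3 ('c'): unique! => answer = 3

3


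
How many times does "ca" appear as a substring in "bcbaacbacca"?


Searching for "ca" in "bcbaacbacca"
Scanning each position:
  Position 0: "bc" => no
  Position 1: "cb" => no
  Position 2: "ba" => no
  Position 3: "aa" => no
  Position 4: "ac" => no
  Position 5: "cb" => no
  Position 6: "ba" => no
  Position 7: "ac" => no
  Position 8: "cc" => no
  Position 9: "ca" => MATCH
Total occurrences: 1

1


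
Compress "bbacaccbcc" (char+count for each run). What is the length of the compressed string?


Input: bbacaccbcc
Runs:
  'b' x 2 => "b2"
  'a' x 1 => "a1"
  'c' x 1 => "c1"
  'a' x 1 => "a1"
  'c' x 2 => "c2"
  'b' x 1 => "b1"
  'c' x 2 => "c2"
Compressed: "b2a1c1a1c2b1c2"
Compressed length: 14

14


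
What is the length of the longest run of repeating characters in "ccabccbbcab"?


Input: "ccabccbbcab"
Scanning for longest run:
  Position 1 ('c'): continues run of 'c', length=2
  Position 2 ('a'): new char, reset run to 1
  Position 3 ('b'): new char, reset run to 1
  Position 4 ('c'): new char, reset run to 1
  Position 5 ('c'): continues run of 'c', length=2
  Position 6 ('b'): new char, reset run to 1
  Position 7 ('b'): continues run of 'b', length=2
  Position 8 ('c'): new char, reset run to 1
  Position 9 ('a'): new char, reset run to 1
  Position 10 ('b'): new char, reset run to 1
Longest run: 'c' with length 2

2


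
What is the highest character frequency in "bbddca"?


Input: bbddca
Character counts:
  'a': 1
  'b': 2
  'c': 1
  'd': 2
Maximum frequency: 2

2


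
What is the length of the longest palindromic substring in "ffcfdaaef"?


Input: "ffcfdaaef"
Checking substrings for palindromes:
  [1:4] "fcf" (len 3) => palindrome
  [0:2] "ff" (len 2) => palindrome
  [5:7] "aa" (len 2) => palindrome
Longest palindromic substring: "fcf" with length 3

3


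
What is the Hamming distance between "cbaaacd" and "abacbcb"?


Comparing "cbaaacd" and "abacbcb" position by position:
  Position 0: 'c' vs 'a' => differ
  Position 1: 'b' vs 'b' => same
  Position 2: 'a' vs 'a' => same
  Position 3: 'a' vs 'c' => differ
  Position 4: 'a' vs 'b' => differ
  Position 5: 'c' vs 'c' => same
  Position 6: 'd' vs 'b' => differ
Total differences (Hamming distance): 4

4


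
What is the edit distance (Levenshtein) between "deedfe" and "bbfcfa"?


Computing edit distance: "deedfe" -> "bbfcfa"
DP table:
           b    b    f    c    f    a
      0    1    2    3    4    5    6
  d   1    1    2    3    4    5    6
  e   2    2    2    3    4    5    6
  e   3    3    3    3    4    5    6
  d   4    4    4    4    4    5    6
  f   5    5    5    4    5    4    5
  e   6    6    6    5    5    5    5
Edit distance = dp[6][6] = 5

5


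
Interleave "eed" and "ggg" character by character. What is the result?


Interleaving "eed" and "ggg":
  Position 0: 'e' from first, 'g' from second => "eg"
  Position 1: 'e' from first, 'g' from second => "eg"
  Position 2: 'd' from first, 'g' from second => "dg"
Result: egegdg

egegdg


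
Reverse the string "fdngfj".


Input: fdngfj
Reading characters right to left:
  Position 5: 'j'
  Position 4: 'f'
  Position 3: 'g'
  Position 2: 'n'
  Position 1: 'd'
  Position 0: 'f'
Reversed: jfgndf

jfgndf


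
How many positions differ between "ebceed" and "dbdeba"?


Comparing "ebceed" and "dbdeba" position by position:
  Position 0: 'e' vs 'd' => DIFFER
  Position 1: 'b' vs 'b' => same
  Position 2: 'c' vs 'd' => DIFFER
  Position 3: 'e' vs 'e' => same
  Position 4: 'e' vs 'b' => DIFFER
  Position 5: 'd' vs 'a' => DIFFER
Positions that differ: 4

4


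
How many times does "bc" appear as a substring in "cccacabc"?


Searching for "bc" in "cccacabc"
Scanning each position:
  Position 0: "cc" => no
  Position 1: "cc" => no
  Position 2: "ca" => no
  Position 3: "ac" => no
  Position 4: "ca" => no
  Position 5: "ab" => no
  Position 6: "bc" => MATCH
Total occurrences: 1

1


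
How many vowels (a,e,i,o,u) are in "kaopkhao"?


Input: kaopkhao
Checking each character:
  'k' at position 0: consonant
  'a' at position 1: vowel (running total: 1)
  'o' at position 2: vowel (running total: 2)
  'p' at position 3: consonant
  'k' at position 4: consonant
  'h' at position 5: consonant
  'a' at position 6: vowel (running total: 3)
  'o' at position 7: vowel (running total: 4)
Total vowels: 4

4


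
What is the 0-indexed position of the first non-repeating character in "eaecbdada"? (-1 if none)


Input: eaecbdada
Character frequencies:
  'a': 3
  'b': 1
  'c': 1
  'd': 2
  'e': 2
Scanning left to right for freq == 1:
  Position 0 ('e'): freq=2, skip
  Position 1 ('a'): freq=3, skip
  Position 2 ('e'): freq=2, skip
  Position 3 ('c'): unique! => answer = 3

3


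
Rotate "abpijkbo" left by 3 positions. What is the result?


Input: "abpijkbo", rotate left by 3
First 3 characters: "abp"
Remaining characters: "ijkbo"
Concatenate remaining + first: "ijkbo" + "abp" = "ijkboabp"

ijkboabp


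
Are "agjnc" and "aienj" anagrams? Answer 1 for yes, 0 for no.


Strings: "agjnc", "aienj"
Sorted first:  acgjn
Sorted second: aeijn
Differ at position 1: 'c' vs 'e' => not anagrams

0


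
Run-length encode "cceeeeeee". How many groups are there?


Input: cceeeeeee
Scanning for consecutive runs:
  Group 1: 'c' x 2 (positions 0-1)
  Group 2: 'e' x 7 (positions 2-8)
Total groups: 2

2


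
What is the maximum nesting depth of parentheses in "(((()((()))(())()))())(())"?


Input: "(((()((()))(())()))())(())"
Tracking depth:
  Position 0 '(': depth becomes 1
  Position 1 '(': depth becomes 2
  Position 2 '(': depth becomes 3
  Position 3 '(': depth becomes 4
  Position 4 ')': depth becomes 3
  Position 5 '(': depth becomes 4
  Position 6 '(': depth becomes 5
  Position 7 '(': depth becomes 6
  Position 8 ')': depth becomes 5
  Position 9 ')': depth becomes 4
  Position 10 ')': depth becomes 3
  Position 11 '(': depth becomes 4
  Position 12 '(': depth becomes 5
  Position 13 ')': depth becomes 4
  Position 14 ')': depth becomes 3
  Position 15 '(': depth becomes 4
  Position 16 ')': depth becomes 3
  Position 17 ')': depth becomes 2
  Position 18 ')': depth becomes 1
  Position 19 '(': depth becomes 2
  Position 20 ')': depth becomes 1
  Position 21 ')': depth becomes 0
  Position 22 '(': depth becomes 1
  Position 23 '(': depth becomes 2
  Position 24 ')': depth becomes 1
  Position 25 ')': depth becomes 0
Maximum depth reached: 6

6


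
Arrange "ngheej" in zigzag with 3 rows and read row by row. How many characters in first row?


Zigzag "ngheej" into 3 rows:
Placing characters:
  'n' => row 0
  'g' => row 1
  'h' => row 2
  'e' => row 1
  'e' => row 0
  'j' => row 1
Rows:
  Row 0: "ne"
  Row 1: "gej"
  Row 2: "h"
First row length: 2

2


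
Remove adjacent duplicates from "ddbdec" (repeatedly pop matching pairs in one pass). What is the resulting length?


Input: ddbdec
Stack-based adjacent duplicate removal:
  Read 'd': push. Stack: d
  Read 'd': matches stack top 'd' => pop. Stack: (empty)
  Read 'b': push. Stack: b
  Read 'd': push. Stack: bd
  Read 'e': push. Stack: bde
  Read 'c': push. Stack: bdec
Final stack: "bdec" (length 4)

4


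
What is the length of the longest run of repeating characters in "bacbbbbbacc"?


Input: "bacbbbbbacc"
Scanning for longest run:
  Position 1 ('a'): new char, reset run to 1
  Position 2 ('c'): new char, reset run to 1
  Position 3 ('b'): new char, reset run to 1
  Position 4 ('b'): continues run of 'b', length=2
  Position 5 ('b'): continues run of 'b', length=3
  Position 6 ('b'): continues run of 'b', length=4
  Position 7 ('b'): continues run of 'b', length=5
  Position 8 ('a'): new char, reset run to 1
  Position 9 ('c'): new char, reset run to 1
  Position 10 ('c'): continues run of 'c', length=2
Longest run: 'b' with length 5

5


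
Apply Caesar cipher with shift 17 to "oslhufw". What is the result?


Caesar cipher: shift "oslhufw" by 17
  'o' (pos 14) + 17 = pos 5 = 'f'
  's' (pos 18) + 17 = pos 9 = 'j'
  'l' (pos 11) + 17 = pos 2 = 'c'
  'h' (pos 7) + 17 = pos 24 = 'y'
  'u' (pos 20) + 17 = pos 11 = 'l'
  'f' (pos 5) + 17 = pos 22 = 'w'
  'w' (pos 22) + 17 = pos 13 = 'n'
Result: fjcylwn

fjcylwn


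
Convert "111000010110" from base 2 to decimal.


Input: "111000010110" in base 2
Positional expansion:
  Digit '1' (value 1) x 2^11 = 2048
  Digit '1' (value 1) x 2^10 = 1024
  Digit '1' (value 1) x 2^9 = 512
  Digit '0' (value 0) x 2^8 = 0
  Digit '0' (value 0) x 2^7 = 0
  Digit '0' (value 0) x 2^6 = 0
  Digit '0' (value 0) x 2^5 = 0
  Digit '1' (value 1) x 2^4 = 16
  Digit '0' (value 0) x 2^3 = 0
  Digit '1' (value 1) x 2^2 = 4
  Digit '1' (value 1) x 2^1 = 2
  Digit '0' (value 0) x 2^0 = 0
Sum = 3606

3606


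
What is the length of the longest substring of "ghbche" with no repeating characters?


Input: "ghbche"
Sliding window (track last position of each char):
  Position 0 ('g'): window [0,0] length 1 -- new best
  Position 1 ('h'): window [0,1] length 2 -- new best
  Position 2 ('b'): window [0,2] length 3 -- new best
  Position 3 ('c'): window [0,3] length 4 -- new best
  Position 4 ('h'): repeat (last at 1), move window start to 2
  Position 4 ('h'): window [2,4] length 3
  Position 5 ('e'): window [2,5] length 4
Longest substring with no repeats: "ghbc" with length 4

4


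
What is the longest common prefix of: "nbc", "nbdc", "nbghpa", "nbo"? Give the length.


Words: nbc, nbdc, nbghpa, nbo
  Position 0: all 'n' => match
  Position 1: all 'b' => match
  Position 2: ('c', 'd', 'g', 'o') => mismatch, stop
LCP = "nb" (length 2)

2


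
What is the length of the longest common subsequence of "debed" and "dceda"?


LCS of "debed" and "dceda"
DP table:
           d    c    e    d    a
      0    0    0    0    0    0
  d   0    1    1    1    1    1
  e   0    1    1    2    2    2
  b   0    1    1    2    2    2
  e   0    1    1    2    2    2
  d   0    1    1    2    3    3
LCS length = dp[5][5] = 3

3


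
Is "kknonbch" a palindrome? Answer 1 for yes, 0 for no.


Input: kknonbch
Reversed: hcbnonkk
  Compare pos 0 ('k') with pos 7 ('h'): MISMATCH
  Compare pos 1 ('k') with pos 6 ('c'): MISMATCH
  Compare pos 2 ('n') with pos 5 ('b'): MISMATCH
  Compare pos 3 ('o') with pos 4 ('n'): MISMATCH
Result: not a palindrome

0


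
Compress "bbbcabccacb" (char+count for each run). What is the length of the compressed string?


Input: bbbcabccacb
Runs:
  'b' x 3 => "b3"
  'c' x 1 => "c1"
  'a' x 1 => "a1"
  'b' x 1 => "b1"
  'c' x 2 => "c2"
  'a' x 1 => "a1"
  'c' x 1 => "c1"
  'b' x 1 => "b1"
Compressed: "b3c1a1b1c2a1c1b1"
Compressed length: 16

16


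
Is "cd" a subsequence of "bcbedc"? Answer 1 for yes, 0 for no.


Check if "cd" is a subsequence of "bcbedc"
Greedy scan:
  Position 0 ('b'): no match needed
  Position 1 ('c'): matches sub[0] = 'c'
  Position 2 ('b'): no match needed
  Position 3 ('e'): no match needed
  Position 4 ('d'): matches sub[1] = 'd'
  Position 5 ('c'): no match needed
All 2 characters matched => is a subsequence

1


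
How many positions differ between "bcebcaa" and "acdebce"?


Comparing "bcebcaa" and "acdebce" position by position:
  Position 0: 'b' vs 'a' => DIFFER
  Position 1: 'c' vs 'c' => same
  Position 2: 'e' vs 'd' => DIFFER
  Position 3: 'b' vs 'e' => DIFFER
  Position 4: 'c' vs 'b' => DIFFER
  Position 5: 'a' vs 'c' => DIFFER
  Position 6: 'a' vs 'e' => DIFFER
Positions that differ: 6

6


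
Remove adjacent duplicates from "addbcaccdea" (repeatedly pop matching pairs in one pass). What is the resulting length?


Input: addbcaccdea
Stack-based adjacent duplicate removal:
  Read 'a': push. Stack: a
  Read 'd': push. Stack: ad
  Read 'd': matches stack top 'd' => pop. Stack: a
  Read 'b': push. Stack: ab
  Read 'c': push. Stack: abc
  Read 'a': push. Stack: abca
  Read 'c': push. Stack: abcac
  Read 'c': matches stack top 'c' => pop. Stack: abca
  Read 'd': push. Stack: abcad
  Read 'e': push. Stack: abcade
  Read 'a': push. Stack: abcadea
Final stack: "abcadea" (length 7)

7


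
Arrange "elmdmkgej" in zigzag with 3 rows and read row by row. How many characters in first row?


Zigzag "elmdmkgej" into 3 rows:
Placing characters:
  'e' => row 0
  'l' => row 1
  'm' => row 2
  'd' => row 1
  'm' => row 0
  'k' => row 1
  'g' => row 2
  'e' => row 1
  'j' => row 0
Rows:
  Row 0: "emj"
  Row 1: "ldke"
  Row 2: "mg"
First row length: 3

3


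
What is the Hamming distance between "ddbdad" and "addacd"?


Comparing "ddbdad" and "addacd" position by position:
  Position 0: 'd' vs 'a' => differ
  Position 1: 'd' vs 'd' => same
  Position 2: 'b' vs 'd' => differ
  Position 3: 'd' vs 'a' => differ
  Position 4: 'a' vs 'c' => differ
  Position 5: 'd' vs 'd' => same
Total differences (Hamming distance): 4

4


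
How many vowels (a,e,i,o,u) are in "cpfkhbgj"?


Input: cpfkhbgj
Checking each character:
  'c' at position 0: consonant
  'p' at position 1: consonant
  'f' at position 2: consonant
  'k' at position 3: consonant
  'h' at position 4: consonant
  'b' at position 5: consonant
  'g' at position 6: consonant
  'j' at position 7: consonant
Total vowels: 0

0


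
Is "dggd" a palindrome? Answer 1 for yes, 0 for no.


Input: dggd
Reversed: dggd
  Compare pos 0 ('d') with pos 3 ('d'): match
  Compare pos 1 ('g') with pos 2 ('g'): match
Result: palindrome

1


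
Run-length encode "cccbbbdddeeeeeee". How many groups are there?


Input: cccbbbdddeeeeeee
Scanning for consecutive runs:
  Group 1: 'c' x 3 (positions 0-2)
  Group 2: 'b' x 3 (positions 3-5)
  Group 3: 'd' x 3 (positions 6-8)
  Group 4: 'e' x 7 (positions 9-15)
Total groups: 4

4


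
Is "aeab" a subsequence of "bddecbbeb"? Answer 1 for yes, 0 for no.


Check if "aeab" is a subsequence of "bddecbbeb"
Greedy scan:
  Position 0 ('b'): no match needed
  Position 1 ('d'): no match needed
  Position 2 ('d'): no match needed
  Position 3 ('e'): no match needed
  Position 4 ('c'): no match needed
  Position 5 ('b'): no match needed
  Position 6 ('b'): no match needed
  Position 7 ('e'): no match needed
  Position 8 ('b'): no match needed
Only matched 0/4 characters => not a subsequence

0


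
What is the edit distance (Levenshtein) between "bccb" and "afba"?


Computing edit distance: "bccb" -> "afba"
DP table:
           a    f    b    a
      0    1    2    3    4
  b   1    1    2    2    3
  c   2    2    2    3    3
  c   3    3    3    3    4
  b   4    4    4    3    4
Edit distance = dp[4][4] = 4

4


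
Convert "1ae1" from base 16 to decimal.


Input: "1ae1" in base 16
Positional expansion:
  Digit '1' (value 1) x 16^3 = 4096
  Digit 'a' (value 10) x 16^2 = 2560
  Digit 'e' (value 14) x 16^1 = 224
  Digit '1' (value 1) x 16^0 = 1
Sum = 6881

6881


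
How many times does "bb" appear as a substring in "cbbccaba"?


Searching for "bb" in "cbbccaba"
Scanning each position:
  Position 0: "cb" => no
  Position 1: "bb" => MATCH
  Position 2: "bc" => no
  Position 3: "cc" => no
  Position 4: "ca" => no
  Position 5: "ab" => no
  Position 6: "ba" => no
Total occurrences: 1

1


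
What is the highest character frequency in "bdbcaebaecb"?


Input: bdbcaebaecb
Character counts:
  'a': 2
  'b': 4
  'c': 2
  'd': 1
  'e': 2
Maximum frequency: 4

4


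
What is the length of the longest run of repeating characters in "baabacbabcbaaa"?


Input: "baabacbabcbaaa"
Scanning for longest run:
  Position 1 ('a'): new char, reset run to 1
  Position 2 ('a'): continues run of 'a', length=2
  Position 3 ('b'): new char, reset run to 1
  Position 4 ('a'): new char, reset run to 1
  Position 5 ('c'): new char, reset run to 1
  Position 6 ('b'): new char, reset run to 1
  Position 7 ('a'): new char, reset run to 1
  Position 8 ('b'): new char, reset run to 1
  Position 9 ('c'): new char, reset run to 1
  Position 10 ('b'): new char, reset run to 1
  Position 11 ('a'): new char, reset run to 1
  Position 12 ('a'): continues run of 'a', length=2
  Position 13 ('a'): continues run of 'a', length=3
Longest run: 'a' with length 3

3


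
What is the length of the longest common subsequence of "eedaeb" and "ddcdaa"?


LCS of "eedaeb" and "ddcdaa"
DP table:
           d    d    c    d    a    a
      0    0    0    0    0    0    0
  e   0    0    0    0    0    0    0
  e   0    0    0    0    0    0    0
  d   0    1    1    1    1    1    1
  a   0    1    1    1    1    2    2
  e   0    1    1    1    1    2    2
  b   0    1    1    1    1    2    2
LCS length = dp[6][6] = 2

2


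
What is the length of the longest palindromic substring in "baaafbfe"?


Input: "baaafbfe"
Checking substrings for palindromes:
  [1:4] "aaa" (len 3) => palindrome
  [4:7] "fbf" (len 3) => palindrome
  [1:3] "aa" (len 2) => palindrome
  [2:4] "aa" (len 2) => palindrome
Longest palindromic substring: "aaa" with length 3

3


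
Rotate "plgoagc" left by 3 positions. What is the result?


Input: "plgoagc", rotate left by 3
First 3 characters: "plg"
Remaining characters: "oagc"
Concatenate remaining + first: "oagc" + "plg" = "oagcplg"

oagcplg


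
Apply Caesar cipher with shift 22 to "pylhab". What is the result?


Caesar cipher: shift "pylhab" by 22
  'p' (pos 15) + 22 = pos 11 = 'l'
  'y' (pos 24) + 22 = pos 20 = 'u'
  'l' (pos 11) + 22 = pos 7 = 'h'
  'h' (pos 7) + 22 = pos 3 = 'd'
  'a' (pos 0) + 22 = pos 22 = 'w'
  'b' (pos 1) + 22 = pos 23 = 'x'
Result: luhdwx

luhdwx


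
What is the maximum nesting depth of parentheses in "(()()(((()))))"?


Input: "(()()(((()))))"
Tracking depth:
  Position 0 '(': depth becomes 1
  Position 1 '(': depth becomes 2
  Position 2 ')': depth becomes 1
  Position 3 '(': depth becomes 2
  Position 4 ')': depth becomes 1
  Position 5 '(': depth becomes 2
  Position 6 '(': depth becomes 3
  Position 7 '(': depth becomes 4
  Position 8 '(': depth becomes 5
  Position 9 ')': depth becomes 4
  Position 10 ')': depth becomes 3
  Position 11 ')': depth becomes 2
  Position 12 ')': depth becomes 1
  Position 13 ')': depth becomes 0
Maximum depth reached: 5

5


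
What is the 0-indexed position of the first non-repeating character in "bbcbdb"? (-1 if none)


Input: bbcbdb
Character frequencies:
  'b': 4
  'c': 1
  'd': 1
Scanning left to right for freq == 1:
  Position 0 ('b'): freq=4, skip
  Position 1 ('b'): freq=4, skip
  Position 2 ('c'): unique! => answer = 2

2


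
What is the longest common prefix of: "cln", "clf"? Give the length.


Words: cln, clf
  Position 0: all 'c' => match
  Position 1: all 'l' => match
  Position 2: ('n', 'f') => mismatch, stop
LCP = "cl" (length 2)

2


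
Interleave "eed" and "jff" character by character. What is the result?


Interleaving "eed" and "jff":
  Position 0: 'e' from first, 'j' from second => "ej"
  Position 1: 'e' from first, 'f' from second => "ef"
  Position 2: 'd' from first, 'f' from second => "df"
Result: ejefdf

ejefdf


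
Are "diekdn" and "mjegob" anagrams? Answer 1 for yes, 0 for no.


Strings: "diekdn", "mjegob"
Sorted first:  ddeikn
Sorted second: begjmo
Differ at position 0: 'd' vs 'b' => not anagrams

0


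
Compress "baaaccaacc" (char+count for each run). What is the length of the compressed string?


Input: baaaccaacc
Runs:
  'b' x 1 => "b1"
  'a' x 3 => "a3"
  'c' x 2 => "c2"
  'a' x 2 => "a2"
  'c' x 2 => "c2"
Compressed: "b1a3c2a2c2"
Compressed length: 10

10


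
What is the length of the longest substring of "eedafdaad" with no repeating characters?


Input: "eedafdaad"
Sliding window (track last position of each char):
  Position 0 ('e'): window [0,0] length 1 -- new best
  Position 1 ('e'): repeat (last at 0), move window start to 1
  Position 1 ('e'): window [1,1] length 1
  Position 2 ('d'): window [1,2] length 2 -- new best
  Position 3 ('a'): window [1,3] length 3 -- new best
  Position 4 ('f'): window [1,4] length 4 -- new best
  Position 5 ('d'): repeat (last at 2), move window start to 3
  Position 5 ('d'): window [3,5] length 3
  Position 6 ('a'): repeat (last at 3), move window start to 4
  Position 6 ('a'): window [4,6] length 3
  Position 7 ('a'): repeat (last at 6), move window start to 7
  Position 7 ('a'): window [7,7] length 1
  Position 8 ('d'): window [7,8] length 2
Longest substring with no repeats: "edaf" with length 4

4


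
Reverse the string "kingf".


Input: kingf
Reading characters right to left:
  Position 4: 'f'
  Position 3: 'g'
  Position 2: 'n'
  Position 1: 'i'
  Position 0: 'k'
Reversed: fgnik

fgnik


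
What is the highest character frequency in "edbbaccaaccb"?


Input: edbbaccaaccb
Character counts:
  'a': 3
  'b': 3
  'c': 4
  'd': 1
  'e': 1
Maximum frequency: 4

4


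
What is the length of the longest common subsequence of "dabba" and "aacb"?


LCS of "dabba" and "aacb"
DP table:
           a    a    c    b
      0    0    0    0    0
  d   0    0    0    0    0
  a   0    1    1    1    1
  b   0    1    1    1    2
  b   0    1    1    1    2
  a   0    1    2    2    2
LCS length = dp[5][4] = 2

2


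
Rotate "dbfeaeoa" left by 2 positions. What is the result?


Input: "dbfeaeoa", rotate left by 2
First 2 characters: "db"
Remaining characters: "feaeoa"
Concatenate remaining + first: "feaeoa" + "db" = "feaeoadb"

feaeoadb


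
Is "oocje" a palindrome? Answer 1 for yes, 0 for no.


Input: oocje
Reversed: ejcoo
  Compare pos 0 ('o') with pos 4 ('e'): MISMATCH
  Compare pos 1 ('o') with pos 3 ('j'): MISMATCH
Result: not a palindrome

0


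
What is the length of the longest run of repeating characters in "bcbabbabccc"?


Input: "bcbabbabccc"
Scanning for longest run:
  Position 1 ('c'): new char, reset run to 1
  Position 2 ('b'): new char, reset run to 1
  Position 3 ('a'): new char, reset run to 1
  Position 4 ('b'): new char, reset run to 1
  Position 5 ('b'): continues run of 'b', length=2
  Position 6 ('a'): new char, reset run to 1
  Position 7 ('b'): new char, reset run to 1
  Position 8 ('c'): new char, reset run to 1
  Position 9 ('c'): continues run of 'c', length=2
  Position 10 ('c'): continues run of 'c', length=3
Longest run: 'c' with length 3

3


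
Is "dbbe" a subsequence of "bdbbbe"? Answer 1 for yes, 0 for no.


Check if "dbbe" is a subsequence of "bdbbbe"
Greedy scan:
  Position 0 ('b'): no match needed
  Position 1 ('d'): matches sub[0] = 'd'
  Position 2 ('b'): matches sub[1] = 'b'
  Position 3 ('b'): matches sub[2] = 'b'
  Position 4 ('b'): no match needed
  Position 5 ('e'): matches sub[3] = 'e'
All 4 characters matched => is a subsequence

1


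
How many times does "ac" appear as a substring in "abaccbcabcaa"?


Searching for "ac" in "abaccbcabcaa"
Scanning each position:
  Position 0: "ab" => no
  Position 1: "ba" => no
  Position 2: "ac" => MATCH
  Position 3: "cc" => no
  Position 4: "cb" => no
  Position 5: "bc" => no
  Position 6: "ca" => no
  Position 7: "ab" => no
  Position 8: "bc" => no
  Position 9: "ca" => no
  Position 10: "aa" => no
Total occurrences: 1

1


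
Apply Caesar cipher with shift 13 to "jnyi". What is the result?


Caesar cipher: shift "jnyi" by 13
  'j' (pos 9) + 13 = pos 22 = 'w'
  'n' (pos 13) + 13 = pos 0 = 'a'
  'y' (pos 24) + 13 = pos 11 = 'l'
  'i' (pos 8) + 13 = pos 21 = 'v'
Result: walv

walv


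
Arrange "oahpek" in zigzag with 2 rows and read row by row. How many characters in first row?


Zigzag "oahpek" into 2 rows:
Placing characters:
  'o' => row 0
  'a' => row 1
  'h' => row 0
  'p' => row 1
  'e' => row 0
  'k' => row 1
Rows:
  Row 0: "ohe"
  Row 1: "apk"
First row length: 3

3


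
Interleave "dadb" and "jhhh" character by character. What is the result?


Interleaving "dadb" and "jhhh":
  Position 0: 'd' from first, 'j' from second => "dj"
  Position 1: 'a' from first, 'h' from second => "ah"
  Position 2: 'd' from first, 'h' from second => "dh"
  Position 3: 'b' from first, 'h' from second => "bh"
Result: djahdhbh

djahdhbh


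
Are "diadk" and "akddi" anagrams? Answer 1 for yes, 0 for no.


Strings: "diadk", "akddi"
Sorted first:  addik
Sorted second: addik
Sorted forms match => anagrams

1


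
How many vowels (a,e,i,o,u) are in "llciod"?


Input: llciod
Checking each character:
  'l' at position 0: consonant
  'l' at position 1: consonant
  'c' at position 2: consonant
  'i' at position 3: vowel (running total: 1)
  'o' at position 4: vowel (running total: 2)
  'd' at position 5: consonant
Total vowels: 2

2


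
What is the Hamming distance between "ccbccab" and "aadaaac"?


Comparing "ccbccab" and "aadaaac" position by position:
  Position 0: 'c' vs 'a' => differ
  Position 1: 'c' vs 'a' => differ
  Position 2: 'b' vs 'd' => differ
  Position 3: 'c' vs 'a' => differ
  Position 4: 'c' vs 'a' => differ
  Position 5: 'a' vs 'a' => same
  Position 6: 'b' vs 'c' => differ
Total differences (Hamming distance): 6

6


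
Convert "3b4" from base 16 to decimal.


Input: "3b4" in base 16
Positional expansion:
  Digit '3' (value 3) x 16^2 = 768
  Digit 'b' (value 11) x 16^1 = 176
  Digit '4' (value 4) x 16^0 = 4
Sum = 948

948


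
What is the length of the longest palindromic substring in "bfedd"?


Input: "bfedd"
Checking substrings for palindromes:
  [3:5] "dd" (len 2) => palindrome
Longest palindromic substring: "dd" with length 2

2


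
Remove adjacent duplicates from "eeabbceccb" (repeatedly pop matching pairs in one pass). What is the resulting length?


Input: eeabbceccb
Stack-based adjacent duplicate removal:
  Read 'e': push. Stack: e
  Read 'e': matches stack top 'e' => pop. Stack: (empty)
  Read 'a': push. Stack: a
  Read 'b': push. Stack: ab
  Read 'b': matches stack top 'b' => pop. Stack: a
  Read 'c': push. Stack: ac
  Read 'e': push. Stack: ace
  Read 'c': push. Stack: acec
  Read 'c': matches stack top 'c' => pop. Stack: ace
  Read 'b': push. Stack: aceb
Final stack: "aceb" (length 4)

4


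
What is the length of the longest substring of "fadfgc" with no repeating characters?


Input: "fadfgc"
Sliding window (track last position of each char):
  Position 0 ('f'): window [0,0] length 1 -- new best
  Position 1 ('a'): window [0,1] length 2 -- new best
  Position 2 ('d'): window [0,2] length 3 -- new best
  Position 3 ('f'): repeat (last at 0), move window start to 1
  Position 3 ('f'): window [1,3] length 3
  Position 4 ('g'): window [1,4] length 4 -- new best
  Position 5 ('c'): window [1,5] length 5 -- new best
Longest substring with no repeats: "adfgc" with length 5

5


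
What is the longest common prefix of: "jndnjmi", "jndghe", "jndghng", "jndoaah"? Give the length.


Words: jndnjmi, jndghe, jndghng, jndoaah
  Position 0: all 'j' => match
  Position 1: all 'n' => match
  Position 2: all 'd' => match
  Position 3: ('n', 'g', 'g', 'o') => mismatch, stop
LCP = "jnd" (length 3)

3


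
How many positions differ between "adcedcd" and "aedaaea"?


Comparing "adcedcd" and "aedaaea" position by position:
  Position 0: 'a' vs 'a' => same
  Position 1: 'd' vs 'e' => DIFFER
  Position 2: 'c' vs 'd' => DIFFER
  Position 3: 'e' vs 'a' => DIFFER
  Position 4: 'd' vs 'a' => DIFFER
  Position 5: 'c' vs 'e' => DIFFER
  Position 6: 'd' vs 'a' => DIFFER
Positions that differ: 6

6


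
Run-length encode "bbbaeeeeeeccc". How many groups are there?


Input: bbbaeeeeeeccc
Scanning for consecutive runs:
  Group 1: 'b' x 3 (positions 0-2)
  Group 2: 'a' x 1 (positions 3-3)
  Group 3: 'e' x 6 (positions 4-9)
  Group 4: 'c' x 3 (positions 10-12)
Total groups: 4

4


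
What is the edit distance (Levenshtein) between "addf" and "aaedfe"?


Computing edit distance: "addf" -> "aaedfe"
DP table:
           a    a    e    d    f    e
      0    1    2    3    4    5    6
  a   1    0    1    2    3    4    5
  d   2    1    1    2    2    3    4
  d   3    2    2    2    2    3    4
  f   4    3    3    3    3    2    3
Edit distance = dp[4][6] = 3

3


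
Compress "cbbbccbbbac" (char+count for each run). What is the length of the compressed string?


Input: cbbbccbbbac
Runs:
  'c' x 1 => "c1"
  'b' x 3 => "b3"
  'c' x 2 => "c2"
  'b' x 3 => "b3"
  'a' x 1 => "a1"
  'c' x 1 => "c1"
Compressed: "c1b3c2b3a1c1"
Compressed length: 12

12


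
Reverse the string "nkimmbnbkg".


Input: nkimmbnbkg
Reading characters right to left:
  Position 9: 'g'
  Position 8: 'k'
  Position 7: 'b'
  Position 6: 'n'
  Position 5: 'b'
  Position 4: 'm'
  Position 3: 'm'
  Position 2: 'i'
  Position 1: 'k'
  Position 0: 'n'
Reversed: gkbnbmmikn

gkbnbmmikn


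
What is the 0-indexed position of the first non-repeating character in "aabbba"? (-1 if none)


Input: aabbba
Character frequencies:
  'a': 3
  'b': 3
Scanning left to right for freq == 1:
  Position 0 ('a'): freq=3, skip
  Position 1 ('a'): freq=3, skip
  Position 2 ('b'): freq=3, skip
  Position 3 ('b'): freq=3, skip
  Position 4 ('b'): freq=3, skip
  Position 5 ('a'): freq=3, skip
  No unique character found => answer = -1

-1


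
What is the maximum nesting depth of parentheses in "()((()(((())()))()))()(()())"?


Input: "()((()(((())()))()))()(()())"
Tracking depth:
  Position 0 '(': depth becomes 1
  Position 1 ')': depth becomes 0
  Position 2 '(': depth becomes 1
  Position 3 '(': depth becomes 2
  Position 4 '(': depth becomes 3
  Position 5 ')': depth becomes 2
  Position 6 '(': depth becomes 3
  Position 7 '(': depth becomes 4
  Position 8 '(': depth becomes 5
  Position 9 '(': depth becomes 6
  Position 10 ')': depth becomes 5
  Position 11 ')': depth becomes 4
  Position 12 '(': depth becomes 5
  Position 13 ')': depth becomes 4
  Position 14 ')': depth becomes 3
  Position 15 ')': depth becomes 2
  Position 16 '(': depth becomes 3
  Position 17 ')': depth becomes 2
  Position 18 ')': depth becomes 1
  Position 19 ')': depth becomes 0
  Position 20 '(': depth becomes 1
  Position 21 ')': depth becomes 0
  Position 22 '(': depth becomes 1
  Position 23 '(': depth becomes 2
  Position 24 ')': depth becomes 1
  Position 25 '(': depth becomes 2
  Position 26 ')': depth becomes 1
  Position 27 ')': depth becomes 0
Maximum depth reached: 6

6


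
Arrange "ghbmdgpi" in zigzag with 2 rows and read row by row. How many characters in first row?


Zigzag "ghbmdgpi" into 2 rows:
Placing characters:
  'g' => row 0
  'h' => row 1
  'b' => row 0
  'm' => row 1
  'd' => row 0
  'g' => row 1
  'p' => row 0
  'i' => row 1
Rows:
  Row 0: "gbdp"
  Row 1: "hmgi"
First row length: 4

4


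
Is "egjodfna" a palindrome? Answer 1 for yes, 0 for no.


Input: egjodfna
Reversed: anfdojge
  Compare pos 0 ('e') with pos 7 ('a'): MISMATCH
  Compare pos 1 ('g') with pos 6 ('n'): MISMATCH
  Compare pos 2 ('j') with pos 5 ('f'): MISMATCH
  Compare pos 3 ('o') with pos 4 ('d'): MISMATCH
Result: not a palindrome

0


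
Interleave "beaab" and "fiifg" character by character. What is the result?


Interleaving "beaab" and "fiifg":
  Position 0: 'b' from first, 'f' from second => "bf"
  Position 1: 'e' from first, 'i' from second => "ei"
  Position 2: 'a' from first, 'i' from second => "ai"
  Position 3: 'a' from first, 'f' from second => "af"
  Position 4: 'b' from first, 'g' from second => "bg"
Result: bfeiaiafbg

bfeiaiafbg


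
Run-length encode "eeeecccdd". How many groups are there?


Input: eeeecccdd
Scanning for consecutive runs:
  Group 1: 'e' x 4 (positions 0-3)
  Group 2: 'c' x 3 (positions 4-6)
  Group 3: 'd' x 2 (positions 7-8)
Total groups: 3

3


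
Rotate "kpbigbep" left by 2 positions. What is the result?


Input: "kpbigbep", rotate left by 2
First 2 characters: "kp"
Remaining characters: "bigbep"
Concatenate remaining + first: "bigbep" + "kp" = "bigbepkp"

bigbepkp


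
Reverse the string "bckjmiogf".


Input: bckjmiogf
Reading characters right to left:
  Position 8: 'f'
  Position 7: 'g'
  Position 6: 'o'
  Position 5: 'i'
  Position 4: 'm'
  Position 3: 'j'
  Position 2: 'k'
  Position 1: 'c'
  Position 0: 'b'
Reversed: fgoimjkcb

fgoimjkcb


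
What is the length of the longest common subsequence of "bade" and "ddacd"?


LCS of "bade" and "ddacd"
DP table:
           d    d    a    c    d
      0    0    0    0    0    0
  b   0    0    0    0    0    0
  a   0    0    0    1    1    1
  d   0    1    1    1    1    2
  e   0    1    1    1    1    2
LCS length = dp[4][5] = 2

2


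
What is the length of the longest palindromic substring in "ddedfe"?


Input: "ddedfe"
Checking substrings for palindromes:
  [1:4] "ded" (len 3) => palindrome
  [0:2] "dd" (len 2) => palindrome
Longest palindromic substring: "ded" with length 3

3


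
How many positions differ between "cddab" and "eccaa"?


Comparing "cddab" and "eccaa" position by position:
  Position 0: 'c' vs 'e' => DIFFER
  Position 1: 'd' vs 'c' => DIFFER
  Position 2: 'd' vs 'c' => DIFFER
  Position 3: 'a' vs 'a' => same
  Position 4: 'b' vs 'a' => DIFFER
Positions that differ: 4

4


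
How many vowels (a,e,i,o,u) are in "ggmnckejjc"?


Input: ggmnckejjc
Checking each character:
  'g' at position 0: consonant
  'g' at position 1: consonant
  'm' at position 2: consonant
  'n' at position 3: consonant
  'c' at position 4: consonant
  'k' at position 5: consonant
  'e' at position 6: vowel (running total: 1)
  'j' at position 7: consonant
  'j' at position 8: consonant
  'c' at position 9: consonant
Total vowels: 1

1


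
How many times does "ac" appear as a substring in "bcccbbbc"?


Searching for "ac" in "bcccbbbc"
Scanning each position:
  Position 0: "bc" => no
  Position 1: "cc" => no
  Position 2: "cc" => no
  Position 3: "cb" => no
  Position 4: "bb" => no
  Position 5: "bb" => no
  Position 6: "bc" => no
Total occurrences: 0

0


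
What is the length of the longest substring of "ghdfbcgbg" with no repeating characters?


Input: "ghdfbcgbg"
Sliding window (track last position of each char):
  Position 0 ('g'): window [0,0] length 1 -- new best
  Position 1 ('h'): window [0,1] length 2 -- new best
  Position 2 ('d'): window [0,2] length 3 -- new best
  Position 3 ('f'): window [0,3] length 4 -- new best
  Position 4 ('b'): window [0,4] length 5 -- new best
  Position 5 ('c'): window [0,5] length 6 -- new best
  Position 6 ('g'): repeat (last at 0), move window start to 1
  Position 6 ('g'): window [1,6] length 6
  Position 7 ('b'): repeat (last at 4), move window start to 5
  Position 7 ('b'): window [5,7] length 3
  Position 8 ('g'): repeat (last at 6), move window start to 7
  Position 8 ('g'): window [7,8] length 2
Longest substring with no repeats: "ghdfbc" with length 6

6
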